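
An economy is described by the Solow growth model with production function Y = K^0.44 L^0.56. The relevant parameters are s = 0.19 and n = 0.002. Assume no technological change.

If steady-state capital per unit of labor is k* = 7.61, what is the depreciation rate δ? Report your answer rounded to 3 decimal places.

In steady state, investment equals break-even investment: s·k^α = (n + δ)·k.
So s / (n + δ) = (k*)^(1−α) = 7.61^0.56 = 3.1158.
Therefore n + δ = s / 3.1158 = 0.19 / 3.1158 = 0.0610, so δ = 0.0610 − 0.002 = 0.0590.

δ ≈ 0.059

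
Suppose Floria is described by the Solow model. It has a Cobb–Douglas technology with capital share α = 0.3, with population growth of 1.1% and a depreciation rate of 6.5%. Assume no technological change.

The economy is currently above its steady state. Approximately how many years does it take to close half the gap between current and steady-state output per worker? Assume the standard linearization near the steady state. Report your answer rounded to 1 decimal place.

half-life ≈ 13.0 years

Near the steady state the convergence rate is λ = (1 − α)(n + δ).
λ = (1 − 0.3) × 0.076 = 0.7 × 0.076 = 0.0532
Half-life = ln 2 / λ = 0.6931 / 0.0532 ≈ 13.03 years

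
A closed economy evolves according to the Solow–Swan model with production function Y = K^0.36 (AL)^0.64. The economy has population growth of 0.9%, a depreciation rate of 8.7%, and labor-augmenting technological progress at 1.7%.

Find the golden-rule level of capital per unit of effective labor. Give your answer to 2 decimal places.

k_gold ≈ 6.11

The golden rule sets f'(k) = n + g + δ, i.e. α·k^(α−1) = n + g + δ.
So k^(1−α) = α / (n + g + δ) = 0.36 / 0.113 = 3.1858.
k_gold = 3.1858^(1/0.64) ≈ 6.1133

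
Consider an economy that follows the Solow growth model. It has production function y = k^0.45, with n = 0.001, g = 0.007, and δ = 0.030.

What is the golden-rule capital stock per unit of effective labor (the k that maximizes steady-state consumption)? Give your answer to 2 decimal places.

k_gold ≈ 89.47

The golden rule sets f'(k) = n + g + δ, i.e. α·k^(α−1) = n + g + δ.
So k^(1−α) = α / (n + g + δ) = 0.45 / 0.038 = 11.8421.
k_gold = 11.8421^(1/0.55) ≈ 89.4723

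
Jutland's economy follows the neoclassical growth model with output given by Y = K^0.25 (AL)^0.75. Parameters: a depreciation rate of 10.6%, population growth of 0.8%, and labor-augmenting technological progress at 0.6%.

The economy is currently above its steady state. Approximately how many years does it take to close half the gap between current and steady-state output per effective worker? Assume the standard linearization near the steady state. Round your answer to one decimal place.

Near the steady state the convergence rate is λ = (1 − α)(n + g + δ).
λ = (1 − 0.25) × 0.120 = 0.75 × 0.120 = 0.0900
Half-life = ln 2 / λ = 0.6931 / 0.0900 ≈ 7.70 years

t_½ ≈ 7.7 years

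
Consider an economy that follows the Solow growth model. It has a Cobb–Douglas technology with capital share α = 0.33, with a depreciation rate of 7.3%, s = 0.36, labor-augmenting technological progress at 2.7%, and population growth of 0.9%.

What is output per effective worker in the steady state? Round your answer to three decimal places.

y* ≈ 1.801

Steady state requires s·f(k) = (n + g + δ)·k, i.e. s·k^α = (n + g + δ)·k.
Rearranging, k^(1−α) = s / (n + g + δ).
k^0.67 = 0.36 / (0.009 + 0.027 + 0.073) = 0.36 / 0.109 = 3.3028
k* = 3.3028^(1/0.67) ≈ 5.9491
y* = (k*)^α = 5.9491^0.33 ≈ 1.8012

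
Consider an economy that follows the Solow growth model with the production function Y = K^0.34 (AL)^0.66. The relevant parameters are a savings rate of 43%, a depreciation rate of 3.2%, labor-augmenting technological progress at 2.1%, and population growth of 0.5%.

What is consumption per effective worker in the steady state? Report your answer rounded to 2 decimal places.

c* = 1.60

In steady state, investment equals break-even investment: s·k^α = (n + g + δ)·k.
Rearranging, k^(1−α) = s / (n + g + δ).
k^0.66 = 0.43 / (0.005 + 0.021 + 0.032) = 0.43 / 0.058 = 7.4138
k* = 7.4138^(1/0.66) ≈ 20.8086
y* = (k*)^α = 20.8086^0.34 ≈ 2.8067
c* = (1 − s)·y* = (1 − 0.43) × 2.8067 ≈ 1.5998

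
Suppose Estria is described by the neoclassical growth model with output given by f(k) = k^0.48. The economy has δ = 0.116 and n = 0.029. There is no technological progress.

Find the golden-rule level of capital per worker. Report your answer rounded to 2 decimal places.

k_gold ≈ 9.99

The golden rule sets f'(k) = n + δ, i.e. α·k^(α−1) = n + δ.
So k^(1−α) = α / (n + δ) = 0.48 / 0.145 = 3.3103.
k_gold = 3.3103^(1/0.52) ≈ 9.9941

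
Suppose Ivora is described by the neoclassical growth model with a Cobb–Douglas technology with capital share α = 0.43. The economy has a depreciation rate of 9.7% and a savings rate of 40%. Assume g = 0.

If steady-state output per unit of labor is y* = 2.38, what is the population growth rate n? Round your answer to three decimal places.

n ≈ 0.030

At the steady state, Δk = 0, so s·k^α = (n + δ)·k.
Since y* = [s/(n + δ)]^(α/(1−α)), we have s/(n + δ) = (y*)^((1−α)/α) = 2.38^1.3256 = 3.1564.
Therefore n + δ = s / 3.1564 = 0.40 / 3.1564 = 0.1267, so n = 0.1267 − 0.097 = 0.0297.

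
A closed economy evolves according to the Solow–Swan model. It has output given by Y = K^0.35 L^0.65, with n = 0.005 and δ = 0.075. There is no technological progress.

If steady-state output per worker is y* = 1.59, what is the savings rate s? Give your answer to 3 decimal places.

s ≈ 0.189

Steady state requires s·f(k) = (n + δ)·k, i.e. s·k^α = (n + δ)·k.
Since y* = [s/(n + δ)]^(α/(1−α)), we have s/(n + δ) = (y*)^((1−α)/α) = 1.59^1.8571 = 2.3660.
Therefore s = 2.3660 × (n + δ) = 2.3660 × 0.080 = 0.1893.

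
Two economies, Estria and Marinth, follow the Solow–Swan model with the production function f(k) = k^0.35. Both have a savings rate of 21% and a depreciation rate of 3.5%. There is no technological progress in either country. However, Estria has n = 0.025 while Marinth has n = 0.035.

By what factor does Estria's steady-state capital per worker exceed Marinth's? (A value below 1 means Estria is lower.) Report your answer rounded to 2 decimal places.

Steady-state k* = [s/(n + δ)]^(1/(1−α)), so the ratio is [ (s_E/(n + δ)_E) / (s_M/(n + δ)_M) ]^1.5385.
s_E/(n + δ)_E = 0.21/0.060 = 3.5000; s_M/(n + δ)_M = 0.21/0.070 = 3.0000.
Ratio = (3.5000/3.0000)^1.5385 = 1.1667^1.5385 ≈ 1.2677

ratio ≈ 1.27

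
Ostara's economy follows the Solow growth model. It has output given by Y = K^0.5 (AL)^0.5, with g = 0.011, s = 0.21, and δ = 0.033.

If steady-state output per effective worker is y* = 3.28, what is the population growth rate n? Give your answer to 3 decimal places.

In steady state, investment equals break-even investment: s·k^α = (n + g + δ)·k.
Since y* = [s/(n + g + δ)]^(α/(1−α)), we have s/(n + g + δ) = (y*)^((1−α)/α) = 3.28^1 = 3.2800.
Therefore n + g + δ = s / 3.2800 = 0.21 / 3.2800 = 0.0640, so n = 0.0640 − 0.044 = 0.0200.

n ≈ 0.020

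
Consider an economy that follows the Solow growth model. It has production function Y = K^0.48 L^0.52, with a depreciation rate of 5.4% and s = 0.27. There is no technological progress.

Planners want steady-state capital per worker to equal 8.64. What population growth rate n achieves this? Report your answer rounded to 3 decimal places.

Steady state requires s·f(k) = (n + δ)·k, i.e. s·k^α = (n + δ)·k.
So s / (n + δ) = (k*)^(1−α) = 8.64^0.52 = 3.0689.
Therefore n + δ = s / 3.0689 = 0.27 / 3.0689 = 0.0880, so n = 0.0880 − 0.054 = 0.0340.

n ≈ 0.034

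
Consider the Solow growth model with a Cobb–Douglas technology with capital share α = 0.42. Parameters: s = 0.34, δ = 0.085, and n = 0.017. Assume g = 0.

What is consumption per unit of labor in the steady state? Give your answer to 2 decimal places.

At the steady state, Δk = 0, so s·k^α = (n + δ)·k.
Dividing both sides by k: k^(1−α) = s / (n + δ).
k^0.58 = 0.34 / (0.017 + 0.085) = 0.34 / 0.102 = 3.3333
k* = 3.3333^(1/0.58) ≈ 7.9709
y* = (k*)^α = 7.9709^0.42 ≈ 2.3913
c* = (1 − s)·y* = (1 − 0.34) × 2.3913 ≈ 1.5783

c* = 1.58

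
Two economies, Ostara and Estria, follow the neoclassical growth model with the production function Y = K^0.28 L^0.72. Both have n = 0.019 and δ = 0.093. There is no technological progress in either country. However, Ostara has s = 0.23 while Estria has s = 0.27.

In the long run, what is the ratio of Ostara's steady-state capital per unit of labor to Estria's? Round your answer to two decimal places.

ratio ≈ 0.80

Steady-state k* = [s/(n + δ)]^(1/(1−α)), so the ratio is [ (s_O/(n + δ)_O) / (s_E/(n + δ)_E) ]^1.3889.
s_O/(n + δ)_O = 0.23/0.112 = 2.0536; s_E/(n + δ)_E = 0.27/0.112 = 2.4107.
Ratio = (2.0536/2.4107)^1.3889 = 0.8519^1.3889 ≈ 0.8004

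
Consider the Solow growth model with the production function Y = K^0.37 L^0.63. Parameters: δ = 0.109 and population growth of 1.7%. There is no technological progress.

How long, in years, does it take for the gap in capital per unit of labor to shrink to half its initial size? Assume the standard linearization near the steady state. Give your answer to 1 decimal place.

t_½ ≈ 8.7 years

Near the steady state the convergence rate is λ = (1 − α)(n + δ).
λ = (1 − 0.37) × 0.126 = 0.63 × 0.126 = 0.07938
Half-life = ln 2 / λ = 0.6931 / 0.07938 ≈ 8.73 years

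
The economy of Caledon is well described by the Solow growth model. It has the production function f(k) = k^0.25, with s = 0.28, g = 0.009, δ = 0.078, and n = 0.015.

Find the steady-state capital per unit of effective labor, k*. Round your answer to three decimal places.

k* = 3.844

At the steady state, Δk = 0, so s·k^α = (n + g + δ)·k.
Dividing both sides by k: k^(1−α) = s / (n + g + δ).
k^0.75 = 0.28 / (0.015 + 0.009 + 0.078) = 0.28 / 0.102 = 2.7451
k* = 2.7451^(1/0.75) ≈ 3.8437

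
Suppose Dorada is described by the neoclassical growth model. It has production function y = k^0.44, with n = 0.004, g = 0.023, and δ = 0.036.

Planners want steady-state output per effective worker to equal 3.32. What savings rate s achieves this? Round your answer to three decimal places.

s ≈ 0.290

In steady state, investment equals break-even investment: s·k^α = (n + g + δ)·k.
Since y* = [s/(n + g + δ)]^(α/(1−α)), we have s/(n + g + δ) = (y*)^((1−α)/α) = 3.32^1.2727 = 4.6052.
Therefore s = 4.6052 × (n + g + δ) = 4.6052 × 0.063 = 0.2901.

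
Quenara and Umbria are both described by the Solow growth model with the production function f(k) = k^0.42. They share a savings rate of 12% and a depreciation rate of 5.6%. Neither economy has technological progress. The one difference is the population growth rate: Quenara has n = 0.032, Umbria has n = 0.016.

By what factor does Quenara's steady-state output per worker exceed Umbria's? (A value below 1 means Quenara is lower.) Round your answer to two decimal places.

Steady-state y* = [s/(n + δ)]^(α/(1−α)), so the ratio is [ (s_Q/(n + δ)_Q) / (s_U/(n + δ)_U) ]^0.7241.
s_Q/(n + δ)_Q = 0.12/0.088 = 1.3636; s_U/(n + δ)_U = 0.12/0.072 = 1.6667.
Ratio = (1.3636/1.6667)^0.7241 = 0.8181^0.7241 ≈ 0.8647

ratio ≈ 0.86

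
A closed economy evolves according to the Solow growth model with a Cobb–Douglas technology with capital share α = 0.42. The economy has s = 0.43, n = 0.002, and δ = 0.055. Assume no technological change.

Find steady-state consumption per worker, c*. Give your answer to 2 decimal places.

c* ≈ 2.46

In steady state, investment equals break-even investment: s·k^α = (n + δ)·k.
Dividing both sides by k: k^(1−α) = s / (n + δ).
k^0.58 = 0.43 / (0.002 + 0.055) = 0.43 / 0.057 = 7.5439
k* = 7.5439^(1/0.58) ≈ 32.5909
y* = (k*)^α = 32.5909^0.42 ≈ 4.3202
c* = (1 − s)·y* = (1 − 0.43) × 4.3202 ≈ 2.4625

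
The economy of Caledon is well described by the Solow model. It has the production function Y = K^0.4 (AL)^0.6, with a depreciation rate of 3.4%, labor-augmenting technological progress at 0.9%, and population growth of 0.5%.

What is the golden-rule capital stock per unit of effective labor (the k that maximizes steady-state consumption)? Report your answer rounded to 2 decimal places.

k_gold ≈ 34.25

The golden rule sets f'(k) = n + g + δ, i.e. α·k^(α−1) = n + g + δ.
So k^(1−α) = α / (n + g + δ) = 0.4 / 0.048 = 8.3333.
k_gold = 8.3333^(1/0.6) ≈ 34.2527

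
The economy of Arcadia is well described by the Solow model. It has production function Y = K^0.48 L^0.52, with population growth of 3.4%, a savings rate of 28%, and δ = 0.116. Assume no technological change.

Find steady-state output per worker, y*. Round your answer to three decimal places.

y* = 1.779

Steady state requires s·f(k) = (n + δ)·k, i.e. s·k^α = (n + δ)·k.
Dividing both sides by k: k^(1−α) = s / (n + δ).
k^0.52 = 0.28 / (0.034 + 0.116) = 0.28 / 0.150 = 1.8667
k* = 1.8667^(1/0.52) ≈ 3.3212
y* = (k*)^α = 3.3212^0.48 ≈ 1.7792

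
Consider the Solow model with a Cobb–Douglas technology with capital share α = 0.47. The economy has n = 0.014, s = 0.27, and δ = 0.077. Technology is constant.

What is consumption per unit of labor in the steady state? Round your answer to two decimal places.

c* = 1.92

In steady state, investment equals break-even investment: s·k^α = (n + δ)·k.
Dividing both sides by k: k^(1−α) = s / (n + δ).
k^0.53 = 0.27 / (0.014 + 0.077) = 0.27 / 0.091 = 2.9670
k* = 2.9670^(1/0.53) ≈ 7.7833
y* = (k*)^α = 7.7833^0.47 ≈ 2.6233
c* = (1 − s)·y* = (1 − 0.27) × 2.6233 ≈ 1.9150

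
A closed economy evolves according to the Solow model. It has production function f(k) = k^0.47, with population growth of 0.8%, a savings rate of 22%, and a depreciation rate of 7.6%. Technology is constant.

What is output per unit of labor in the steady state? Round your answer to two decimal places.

y* ≈ 2.35

Steady state requires s·f(k) = (n + δ)·k, i.e. s·k^α = (n + δ)·k.
Rearranging, k^(1−α) = s / (n + δ).
k^0.53 = 0.22 / (0.008 + 0.076) = 0.22 / 0.084 = 2.6190
k* = 2.6190^(1/0.53) ≈ 6.1508
y* = (k*)^α = 6.1508^0.47 ≈ 2.3485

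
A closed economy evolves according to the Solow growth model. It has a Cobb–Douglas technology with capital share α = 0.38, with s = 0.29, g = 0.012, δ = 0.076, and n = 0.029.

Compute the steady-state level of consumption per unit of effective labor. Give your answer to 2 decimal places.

c* ≈ 1.24

In steady state, investment equals break-even investment: s·k^α = (n + g + δ)·k.
Dividing both sides by k: k^(1−α) = s / (n + g + δ).
k^0.62 = 0.29 / (0.029 + 0.012 + 0.076) = 0.29 / 0.117 = 2.4786
k* = 2.4786^(1/0.62) ≈ 4.3233
y* = (k*)^α = 4.3233^0.38 ≈ 1.7443
c* = (1 − s)·y* = (1 − 0.29) × 1.7443 ≈ 1.2385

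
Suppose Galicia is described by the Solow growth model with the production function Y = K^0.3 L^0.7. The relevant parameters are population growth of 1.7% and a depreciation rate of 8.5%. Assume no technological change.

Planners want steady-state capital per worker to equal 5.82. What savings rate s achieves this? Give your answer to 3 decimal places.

s ≈ 0.350

Steady state requires s·f(k) = (n + δ)·k, i.e. s·k^α = (n + δ)·k.
So s / (n + δ) = (k*)^(1−α) = 5.82^0.7 = 3.4312.
Therefore s = 3.4312 × (n + δ) = 3.4312 × 0.102 = 0.3500.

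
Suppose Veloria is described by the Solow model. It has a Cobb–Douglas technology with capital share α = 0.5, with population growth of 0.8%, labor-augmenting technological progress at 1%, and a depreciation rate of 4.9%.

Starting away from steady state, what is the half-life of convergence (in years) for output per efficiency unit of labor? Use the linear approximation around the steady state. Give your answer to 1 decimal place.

Near the steady state the convergence rate is λ = (1 − α)(n + g + δ).
λ = (1 − 0.5) × 0.067 = 0.5 × 0.067 = 0.0335
Half-life = ln 2 / λ = 0.6931 / 0.0335 ≈ 20.69 years

half-life ≈ 20.7 years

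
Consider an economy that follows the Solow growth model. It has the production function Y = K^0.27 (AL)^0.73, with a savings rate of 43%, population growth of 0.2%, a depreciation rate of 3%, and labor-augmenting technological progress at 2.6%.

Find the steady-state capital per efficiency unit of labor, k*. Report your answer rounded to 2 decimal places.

k* = 15.55

In steady state, investment equals break-even investment: s·k^α = (n + g + δ)·k.
Dividing both sides by k: k^(1−α) = s / (n + g + δ).
k^0.73 = 0.43 / (0.002 + 0.026 + 0.030) = 0.43 / 0.058 = 7.4138
k* = 7.4138^(1/0.73) ≈ 15.5538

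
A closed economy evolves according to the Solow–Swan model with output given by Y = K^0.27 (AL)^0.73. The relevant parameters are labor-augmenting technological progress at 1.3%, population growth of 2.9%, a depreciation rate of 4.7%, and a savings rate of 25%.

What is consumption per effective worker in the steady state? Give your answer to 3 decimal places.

c* = 1.099

At the steady state, Δk = 0, so s·k^α = (n + g + δ)·k.
Rearranging, k^(1−α) = s / (n + g + δ).
k^0.73 = 0.25 / (0.029 + 0.013 + 0.047) = 0.25 / 0.089 = 2.8090
k* = 2.8090^(1/0.73) ≈ 4.1158
y* = (k*)^α = 4.1158^0.27 ≈ 1.4652
c* = (1 − s)·y* = (1 − 0.25) × 1.4652 ≈ 1.0989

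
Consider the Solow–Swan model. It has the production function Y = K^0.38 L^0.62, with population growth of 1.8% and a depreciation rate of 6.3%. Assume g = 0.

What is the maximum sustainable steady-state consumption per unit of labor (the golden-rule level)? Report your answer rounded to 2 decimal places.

c_gold ≈ 1.60

At the golden rule, f'(k) = n + δ, so α·k^(α−1) = n + δ and k_gold = (α/(n + δ))^(1/(1−α)).
k_gold = (0.38/0.081)^(1/0.62) = 4.6914^1.6129 ≈ 12.0988
c_gold = f(k_gold) − (n + δ)·k_gold = 2.5789 − 0.081×12.0988 ≈ 1.5989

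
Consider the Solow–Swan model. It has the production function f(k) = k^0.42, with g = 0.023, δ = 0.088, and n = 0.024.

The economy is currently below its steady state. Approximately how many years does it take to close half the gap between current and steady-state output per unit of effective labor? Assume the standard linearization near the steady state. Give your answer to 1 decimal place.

Near the steady state the convergence rate is λ = (1 − α)(n + g + δ).
λ = (1 − 0.42) × 0.135 = 0.58 × 0.135 = 0.0783
Half-life = ln 2 / λ = 0.6931 / 0.0783 ≈ 8.85 years

t_½ ≈ 8.9 years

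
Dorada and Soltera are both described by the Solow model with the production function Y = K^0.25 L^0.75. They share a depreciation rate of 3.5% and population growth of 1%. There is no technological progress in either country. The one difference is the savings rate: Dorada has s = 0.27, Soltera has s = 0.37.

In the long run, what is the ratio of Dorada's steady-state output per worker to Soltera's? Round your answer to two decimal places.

Steady-state y* = [s/(n + δ)]^(α/(1−α)), so the ratio is [ (s_D/(n + δ)_D) / (s_S/(n + δ)_S) ]^0.3333.
s_D/(n + δ)_D = 0.27/0.045 = 6.0000; s_S/(n + δ)_S = 0.37/0.045 = 8.2222.
Ratio = (6.0000/8.2222)^0.3333 = 0.7297^0.3333 ≈ 0.9003

ratio ≈ 0.90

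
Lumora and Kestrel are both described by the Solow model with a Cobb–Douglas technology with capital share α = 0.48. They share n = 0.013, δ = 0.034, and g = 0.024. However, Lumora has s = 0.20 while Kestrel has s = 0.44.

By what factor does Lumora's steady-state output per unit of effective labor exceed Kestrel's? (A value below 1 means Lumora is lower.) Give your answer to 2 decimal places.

y*_L / y*_K ≈ 0.48

Steady-state y* = [s/(n + g + δ)]^(α/(1−α)), so the ratio is [ (s_L/(n + g + δ)_L) / (s_K/(n + g + δ)_K) ]^0.9231.
s_L/(n + g + δ)_L = 0.20/0.071 = 2.8169; s_K/(n + g + δ)_K = 0.44/0.071 = 6.1972.
Ratio = (2.8169/6.1972)^0.9231 = 0.4545^0.9231 ≈ 0.4829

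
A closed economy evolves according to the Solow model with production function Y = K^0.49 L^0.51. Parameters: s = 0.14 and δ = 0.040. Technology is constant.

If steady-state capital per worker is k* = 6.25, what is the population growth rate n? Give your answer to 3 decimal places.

n ≈ 0.015

At the steady state, Δk = 0, so s·k^α = (n + δ)·k.
So s / (n + δ) = (k*)^(1−α) = 6.25^0.51 = 2.5462.
Therefore n + δ = s / 2.5462 = 0.14 / 2.5462 = 0.0550, so n = 0.0550 − 0.040 = 0.0150.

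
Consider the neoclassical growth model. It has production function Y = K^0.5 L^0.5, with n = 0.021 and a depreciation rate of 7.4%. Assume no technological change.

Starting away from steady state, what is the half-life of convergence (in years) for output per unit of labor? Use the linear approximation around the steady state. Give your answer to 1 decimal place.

Near the steady state the convergence rate is λ = (1 − α)(n + δ).
λ = (1 − 0.5) × 0.095 = 0.5 × 0.095 = 0.0475
Half-life = ln 2 / λ = 0.6931 / 0.0475 ≈ 14.59 years

t_½ ≈ 14.6 years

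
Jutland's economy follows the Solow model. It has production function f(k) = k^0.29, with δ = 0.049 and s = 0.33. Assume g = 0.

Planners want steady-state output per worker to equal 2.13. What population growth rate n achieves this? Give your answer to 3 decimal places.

Steady state requires s·f(k) = (n + δ)·k, i.e. s·k^α = (n + δ)·k.
Since y* = [s/(n + δ)]^(α/(1−α)), we have s/(n + δ) = (y*)^((1−α)/α) = 2.13^2.4483 = 6.3675.
Therefore n + δ = s / 6.3675 = 0.33 / 6.3675 = 0.0518, so n = 0.0518 − 0.049 = 0.0028.

n ≈ 0.003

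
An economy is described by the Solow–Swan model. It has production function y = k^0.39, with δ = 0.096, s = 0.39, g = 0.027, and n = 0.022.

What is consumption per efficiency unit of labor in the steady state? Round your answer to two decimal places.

c* ≈ 1.15

In steady state, investment equals break-even investment: s·k^α = (n + g + δ)·k.
Rearranging, k^(1−α) = s / (n + g + δ).
k^0.61 = 0.39 / (0.022 + 0.027 + 0.096) = 0.39 / 0.145 = 2.6897
k* = 2.6897^(1/0.61) ≈ 5.0633
y* = (k*)^α = 5.0633^0.39 ≈ 1.8825
c* = (1 − s)·y* = (1 − 0.39) × 1.8825 ≈ 1.1483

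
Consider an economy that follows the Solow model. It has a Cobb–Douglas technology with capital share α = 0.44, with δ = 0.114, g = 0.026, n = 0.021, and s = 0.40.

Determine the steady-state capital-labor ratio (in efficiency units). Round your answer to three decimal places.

k* ≈ 5.079

At the steady state, Δk = 0, so s·k^α = (n + g + δ)·k.
Rearranging, k^(1−α) = s / (n + g + δ).
k^0.56 = 0.40 / (0.021 + 0.026 + 0.114) = 0.40 / 0.161 = 2.4845
k* = 2.4845^(1/0.56) ≈ 5.0791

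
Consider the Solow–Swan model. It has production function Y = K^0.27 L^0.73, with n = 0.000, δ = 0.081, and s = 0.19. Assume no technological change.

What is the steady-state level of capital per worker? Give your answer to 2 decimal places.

Steady state requires s·f(k) = (n + δ)·k, i.e. s·k^α = (n + δ)·k.
Dividing both sides by k: k^(1−α) = s / (n + δ).
k^0.73 = 0.19 / (0.000 + 0.081) = 0.19 / 0.081 = 2.3457
k* = 2.3457^(1/0.73) ≈ 3.2153

k* = 3.22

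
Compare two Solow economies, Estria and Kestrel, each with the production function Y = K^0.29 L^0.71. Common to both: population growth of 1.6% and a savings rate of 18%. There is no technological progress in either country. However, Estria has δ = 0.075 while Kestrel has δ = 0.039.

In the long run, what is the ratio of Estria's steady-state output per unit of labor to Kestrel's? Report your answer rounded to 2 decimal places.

Steady-state y* = [s/(n + δ)]^(α/(1−α)), so the ratio is [ (s_E/(n + δ)_E) / (s_K/(n + δ)_K) ]^0.4085.
s_E/(n + δ)_E = 0.18/0.091 = 1.9780; s_K/(n + δ)_K = 0.18/0.055 = 3.2727.
Ratio = (1.9780/3.2727)^0.4085 = 0.6044^0.4085 ≈ 0.8141

y*_E / y*_K ≈ 0.81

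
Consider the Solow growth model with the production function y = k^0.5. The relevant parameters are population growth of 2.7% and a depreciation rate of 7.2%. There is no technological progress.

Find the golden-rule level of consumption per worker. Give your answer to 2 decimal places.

c_gold ≈ 2.53

At the golden rule, f'(k) = n + δ, so α·k^(α−1) = n + δ and k_gold = (α/(n + δ))^(1/(1−α)).
k_gold = (0.5/0.099)^(1/0.5) = 5.0505^2 ≈ 25.5076
c_gold = f(k_gold) − (n + δ)·k_gold = 5.0505 − 0.099×25.5076 ≈ 2.5252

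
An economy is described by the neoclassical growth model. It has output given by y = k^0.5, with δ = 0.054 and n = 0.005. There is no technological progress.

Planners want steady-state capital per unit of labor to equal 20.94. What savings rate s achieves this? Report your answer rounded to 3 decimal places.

At the steady state, Δk = 0, so s·k^α = (n + δ)·k.
So s / (n + δ) = (k*)^(1−α) = 20.94^0.5 = 4.5760.
Therefore s = 4.5760 × (n + δ) = 4.5760 × 0.059 = 0.2700.

s ≈ 0.270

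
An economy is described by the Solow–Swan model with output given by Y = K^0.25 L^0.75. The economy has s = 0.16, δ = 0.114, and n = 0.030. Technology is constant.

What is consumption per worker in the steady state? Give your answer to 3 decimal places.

Steady state requires s·f(k) = (n + δ)·k, i.e. s·k^α = (n + δ)·k.
Dividing both sides by k: k^(1−α) = s / (n + δ).
k^0.75 = 0.16 / (0.030 + 0.114) = 0.16 / 0.144 = 1.1111
k* = 1.1111^(1/0.75) ≈ 1.1508
y* = (k*)^α = 1.1508^0.25 ≈ 1.0357
c* = (1 − s)·y* = (1 − 0.16) × 1.0357 ≈ 0.8700

c* ≈ 0.870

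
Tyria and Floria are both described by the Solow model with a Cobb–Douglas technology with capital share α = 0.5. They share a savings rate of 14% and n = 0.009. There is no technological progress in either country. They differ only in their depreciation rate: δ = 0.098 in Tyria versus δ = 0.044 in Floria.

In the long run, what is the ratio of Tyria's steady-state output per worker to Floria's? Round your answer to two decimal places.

ratio ≈ 0.50

Steady-state y* = [s/(n + δ)]^(α/(1−α)), so the ratio is [ (s_T/(n + δ)_T) / (s_F/(n + δ)_F) ]^1.
s_T/(n + δ)_T = 0.14/0.107 = 1.3084; s_F/(n + δ)_F = 0.14/0.053 = 2.6415.
Ratio = (1.3084/2.6415)^1 = 0.4953^1 ≈ 0.4953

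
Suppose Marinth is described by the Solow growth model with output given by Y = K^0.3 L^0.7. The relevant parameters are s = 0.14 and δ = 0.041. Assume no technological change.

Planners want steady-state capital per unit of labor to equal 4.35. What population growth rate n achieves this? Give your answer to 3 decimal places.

n ≈ 0.009

Steady state requires s·f(k) = (n + δ)·k, i.e. s·k^α = (n + δ)·k.
So s / (n + δ) = (k*)^(1−α) = 4.35^0.7 = 2.7986.
Therefore n + δ = s / 2.7986 = 0.14 / 2.7986 = 0.0500, so n = 0.0500 − 0.041 = 0.0090.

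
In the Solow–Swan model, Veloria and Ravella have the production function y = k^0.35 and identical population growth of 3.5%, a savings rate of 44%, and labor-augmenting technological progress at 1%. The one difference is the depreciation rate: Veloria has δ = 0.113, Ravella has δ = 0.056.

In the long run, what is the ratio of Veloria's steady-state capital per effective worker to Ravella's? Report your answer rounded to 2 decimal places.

ratio ≈ 0.50

Steady-state k* = [s/(n + g + δ)]^(1/(1−α)), so the ratio is [ (s_V/(n + g + δ)_V) / (s_R/(n + g + δ)_R) ]^1.5385.
s_V/(n + g + δ)_V = 0.44/0.158 = 2.7848; s_R/(n + g + δ)_R = 0.44/0.101 = 4.3564.
Ratio = (2.7848/4.3564)^1.5385 = 0.6392^1.5385 ≈ 0.5023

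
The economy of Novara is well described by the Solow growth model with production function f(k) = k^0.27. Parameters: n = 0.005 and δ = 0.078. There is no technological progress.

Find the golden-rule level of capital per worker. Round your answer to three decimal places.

The golden rule sets f'(k) = n + δ, i.e. α·k^(α−1) = n + δ.
So k^(1−α) = α / (n + δ) = 0.27 / 0.083 = 3.2530.
k_gold = 3.2530^(1/0.73) ≈ 5.0322

k_gold ≈ 5.032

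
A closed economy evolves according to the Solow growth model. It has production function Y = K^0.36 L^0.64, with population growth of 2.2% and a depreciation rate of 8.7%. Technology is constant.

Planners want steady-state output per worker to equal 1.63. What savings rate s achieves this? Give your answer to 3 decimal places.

At the steady state, Δk = 0, so s·k^α = (n + δ)·k.
Since y* = [s/(n + δ)]^(α/(1−α)), we have s/(n + δ) = (y*)^((1−α)/α) = 1.63^1.7778 = 2.3836.
Therefore s = 2.3836 × (n + δ) = 2.3836 × 0.109 = 0.2598.

s ≈ 0.260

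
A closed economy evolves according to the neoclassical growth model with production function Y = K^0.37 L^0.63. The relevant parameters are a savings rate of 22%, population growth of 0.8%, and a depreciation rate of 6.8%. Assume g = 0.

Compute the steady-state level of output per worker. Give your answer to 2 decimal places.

y* = 1.87

Steady state requires s·f(k) = (n + δ)·k, i.e. s·k^α = (n + δ)·k.
Rearranging, k^(1−α) = s / (n + δ).
k^0.63 = 0.22 / (0.008 + 0.068) = 0.22 / 0.076 = 2.8947
k* = 2.8947^(1/0.63) ≈ 5.4039
y* = (k*)^α = 5.4039^0.37 ≈ 1.8668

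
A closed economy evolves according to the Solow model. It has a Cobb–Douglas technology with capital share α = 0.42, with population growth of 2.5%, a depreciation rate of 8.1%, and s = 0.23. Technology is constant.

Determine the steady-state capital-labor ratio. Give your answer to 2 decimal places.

Steady state requires s·f(k) = (n + δ)·k, i.e. s·k^α = (n + δ)·k.
Rearranging, k^(1−α) = s / (n + δ).
k^0.58 = 0.23 / (0.025 + 0.081) = 0.23 / 0.106 = 2.1698
k* = 2.1698^(1/0.58) ≈ 3.8022

k* = 3.80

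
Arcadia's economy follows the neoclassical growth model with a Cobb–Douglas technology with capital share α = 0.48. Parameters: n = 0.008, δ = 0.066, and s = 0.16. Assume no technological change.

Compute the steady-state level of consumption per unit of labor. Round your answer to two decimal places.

c* = 1.71

In steady state, investment equals break-even investment: s·k^α = (n + δ)·k.
Rearranging, k^(1−α) = s / (n + δ).
k^0.52 = 0.16 / (0.008 + 0.066) = 0.16 / 0.074 = 2.1622
k* = 2.1622^(1/0.52) ≈ 4.4059
y* = (k*)^α = 4.4059^0.48 ≈ 2.0377
c* = (1 − s)·y* = (1 − 0.16) × 2.0377 ≈ 1.7117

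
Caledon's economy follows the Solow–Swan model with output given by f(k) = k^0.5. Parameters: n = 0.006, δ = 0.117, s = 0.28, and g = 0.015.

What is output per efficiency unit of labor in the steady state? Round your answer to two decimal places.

y* ≈ 2.03

In steady state, investment equals break-even investment: s·k^α = (n + g + δ)·k.
Rearranging, k^(1−α) = s / (n + g + δ).
k^0.5 = 0.28 / (0.006 + 0.015 + 0.117) = 0.28 / 0.138 = 2.0290
k* = 2.0290^(1/0.5) ≈ 4.1168
y* = (k*)^α = 4.1168^0.5 ≈ 2.0290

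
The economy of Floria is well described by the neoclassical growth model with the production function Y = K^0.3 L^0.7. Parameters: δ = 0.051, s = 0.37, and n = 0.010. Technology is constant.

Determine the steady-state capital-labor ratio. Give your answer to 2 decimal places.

At the steady state, Δk = 0, so s·k^α = (n + δ)·k.
Rearranging, k^(1−α) = s / (n + δ).
k^0.7 = 0.37 / (0.010 + 0.051) = 0.37 / 0.061 = 6.0656
k* = 6.0656^(1/0.7) ≈ 13.1338

k* ≈ 13.13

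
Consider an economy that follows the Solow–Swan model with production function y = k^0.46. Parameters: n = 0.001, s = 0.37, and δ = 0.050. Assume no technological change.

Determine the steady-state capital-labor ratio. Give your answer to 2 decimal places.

k* ≈ 39.24

At the steady state, Δk = 0, so s·k^α = (n + δ)·k.
Rearranging, k^(1−α) = s / (n + δ).
k^0.54 = 0.37 / (0.001 + 0.050) = 0.37 / 0.051 = 7.2549
k* = 7.2549^(1/0.54) ≈ 39.2430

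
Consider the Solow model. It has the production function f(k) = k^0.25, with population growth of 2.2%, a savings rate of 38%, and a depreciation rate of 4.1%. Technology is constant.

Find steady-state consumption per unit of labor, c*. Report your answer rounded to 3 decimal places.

At the steady state, Δk = 0, so s·k^α = (n + δ)·k.
Dividing both sides by k: k^(1−α) = s / (n + δ).
k^0.75 = 0.38 / (0.022 + 0.041) = 0.38 / 0.063 = 6.0317
k* = 6.0317^(1/0.75) ≈ 10.9796
y* = (k*)^α = 10.9796^0.25 ≈ 1.8203
c* = (1 − s)·y* = (1 − 0.38) × 1.8203 ≈ 1.1286

c* ≈ 1.129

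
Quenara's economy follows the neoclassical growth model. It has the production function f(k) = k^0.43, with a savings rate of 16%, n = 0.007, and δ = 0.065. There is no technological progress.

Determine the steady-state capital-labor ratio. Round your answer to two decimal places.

k* ≈ 4.06

In steady state, investment equals break-even investment: s·k^α = (n + δ)·k.
Rearranging, k^(1−α) = s / (n + δ).
k^0.57 = 0.16 / (0.007 + 0.065) = 0.16 / 0.072 = 2.2222
k* = 2.2222^(1/0.57) ≈ 4.0587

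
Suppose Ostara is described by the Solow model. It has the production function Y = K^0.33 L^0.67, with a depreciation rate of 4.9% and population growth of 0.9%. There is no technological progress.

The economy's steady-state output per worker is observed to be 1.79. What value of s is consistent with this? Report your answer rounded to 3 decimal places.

s ≈ 0.189

At the steady state, Δk = 0, so s·k^α = (n + δ)·k.
Since y* = [s/(n + δ)]^(α/(1−α)), we have s/(n + δ) = (y*)^((1−α)/α) = 1.79^2.0303 = 3.2611.
Therefore s = 3.2611 × (n + δ) = 3.2611 × 0.058 = 0.1891.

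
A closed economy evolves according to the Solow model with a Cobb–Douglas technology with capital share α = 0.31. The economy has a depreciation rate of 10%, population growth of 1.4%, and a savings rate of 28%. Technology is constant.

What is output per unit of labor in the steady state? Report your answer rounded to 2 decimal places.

y* ≈ 1.50

Steady state requires s·f(k) = (n + δ)·k, i.e. s·k^α = (n + δ)·k.
Dividing both sides by k: k^(1−α) = s / (n + δ).
k^0.69 = 0.28 / (0.014 + 0.100) = 0.28 / 0.114 = 2.4561
k* = 2.4561^(1/0.69) ≈ 3.6777
y* = (k*)^α = 3.6777^0.31 ≈ 1.4974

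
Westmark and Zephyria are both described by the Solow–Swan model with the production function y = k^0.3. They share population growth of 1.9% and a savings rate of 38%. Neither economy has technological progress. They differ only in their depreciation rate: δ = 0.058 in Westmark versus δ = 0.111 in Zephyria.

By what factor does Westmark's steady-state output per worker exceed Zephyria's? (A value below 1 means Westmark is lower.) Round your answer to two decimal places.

Steady-state y* = [s/(n + δ)]^(α/(1−α)), so the ratio is [ (s_W/(n + δ)_W) / (s_Z/(n + δ)_Z) ]^0.4286.
s_W/(n + δ)_W = 0.38/0.077 = 4.9351; s_Z/(n + δ)_Z = 0.38/0.130 = 2.9231.
Ratio = (4.9351/2.9231)^0.4286 = 1.6883^0.4286 ≈ 1.2517

ratio ≈ 1.25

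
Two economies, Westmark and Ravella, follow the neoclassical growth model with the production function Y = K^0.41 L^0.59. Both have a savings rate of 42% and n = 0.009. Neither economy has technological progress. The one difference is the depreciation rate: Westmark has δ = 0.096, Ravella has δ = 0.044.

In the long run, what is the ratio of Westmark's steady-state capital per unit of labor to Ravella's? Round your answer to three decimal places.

k*_W / k*_R ≈ 0.314

Steady-state k* = [s/(n + δ)]^(1/(1−α)), so the ratio is [ (s_W/(n + δ)_W) / (s_R/(n + δ)_R) ]^1.6949.
s_W/(n + δ)_W = 0.42/0.105 = 4.0000; s_R/(n + δ)_R = 0.42/0.053 = 7.9245.
Ratio = (4.0000/7.9245)^1.6949 = 0.5048^1.6949 ≈ 0.3139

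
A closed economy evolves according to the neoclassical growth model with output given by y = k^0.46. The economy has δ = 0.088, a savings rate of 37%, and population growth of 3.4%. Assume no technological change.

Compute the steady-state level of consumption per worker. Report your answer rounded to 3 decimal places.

c* = 1.621

Steady state requires s·f(k) = (n + δ)·k, i.e. s·k^α = (n + δ)·k.
Rearranging, k^(1−α) = s / (n + δ).
k^0.54 = 0.37 / (0.034 + 0.088) = 0.37 / 0.122 = 3.0328
k* = 3.0328^(1/0.54) ≈ 7.8037
y* = (k*)^α = 7.8037^0.46 ≈ 2.5731
c* = (1 − s)·y* = (1 − 0.37) × 2.5731 ≈ 1.6211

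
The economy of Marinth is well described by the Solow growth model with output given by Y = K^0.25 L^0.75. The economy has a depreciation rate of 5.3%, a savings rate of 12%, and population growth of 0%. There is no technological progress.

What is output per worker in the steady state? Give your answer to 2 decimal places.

At the steady state, Δk = 0, so s·k^α = (n + δ)·k.
Rearranging, k^(1−α) = s / (n + δ).
k^0.75 = 0.12 / (0.000 + 0.053) = 0.12 / 0.053 = 2.2642
k* = 2.2642^(1/0.75) ≈ 2.9732
y* = (k*)^α = 2.9732^0.25 ≈ 1.3131

y* ≈ 1.31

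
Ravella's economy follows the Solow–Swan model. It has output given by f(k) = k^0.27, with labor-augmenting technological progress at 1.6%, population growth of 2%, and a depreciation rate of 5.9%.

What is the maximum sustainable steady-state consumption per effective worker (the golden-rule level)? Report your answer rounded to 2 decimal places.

c_gold ≈ 1.07

At the golden rule, f'(k) = n + g + δ, so α·k^(α−1) = n + g + δ and k_gold = (α/(n + g + δ))^(1/(1−α)).
k_gold = (0.27/0.095)^(1/0.73) = 2.8421^1.3699 ≈ 4.1825
c_gold = f(k_gold) − (n + g + δ)·k_gold = 1.4716 − 0.095×4.1825 ≈ 1.0743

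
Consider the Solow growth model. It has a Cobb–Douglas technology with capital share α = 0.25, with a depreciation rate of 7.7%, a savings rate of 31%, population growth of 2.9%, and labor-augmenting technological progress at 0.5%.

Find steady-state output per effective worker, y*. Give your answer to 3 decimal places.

At the steady state, Δk = 0, so s·k^α = (n + g + δ)·k.
Dividing both sides by k: k^(1−α) = s / (n + g + δ).
k^0.75 = 0.31 / (0.029 + 0.005 + 0.077) = 0.31 / 0.111 = 2.7928
k* = 2.7928^(1/0.75) ≈ 3.9330
y* = (k*)^α = 3.9330^0.25 ≈ 1.4083

y* = 1.408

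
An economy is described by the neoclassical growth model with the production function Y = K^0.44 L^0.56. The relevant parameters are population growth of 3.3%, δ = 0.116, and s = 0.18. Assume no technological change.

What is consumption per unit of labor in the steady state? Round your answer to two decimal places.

At the steady state, Δk = 0, so s·k^α = (n + δ)·k.
Rearranging, k^(1−α) = s / (n + δ).
k^0.56 = 0.18 / (0.033 + 0.116) = 0.18 / 0.149 = 1.2081
k* = 1.2081^(1/0.56) ≈ 1.4016
y* = (k*)^α = 1.4016^0.44 ≈ 1.1602
c* = (1 − s)·y* = (1 − 0.18) × 1.1602 ≈ 0.9514

c* = 0.95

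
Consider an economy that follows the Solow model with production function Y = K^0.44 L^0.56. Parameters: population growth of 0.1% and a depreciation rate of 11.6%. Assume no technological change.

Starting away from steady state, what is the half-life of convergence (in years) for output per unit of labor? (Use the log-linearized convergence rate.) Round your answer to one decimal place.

t_½ ≈ 10.6 years

Near the steady state the convergence rate is λ = (1 − α)(n + δ).
λ = (1 − 0.44) × 0.117 = 0.56 × 0.117 = 0.06552
Half-life = ln 2 / λ = 0.6931 / 0.06552 ≈ 10.58 years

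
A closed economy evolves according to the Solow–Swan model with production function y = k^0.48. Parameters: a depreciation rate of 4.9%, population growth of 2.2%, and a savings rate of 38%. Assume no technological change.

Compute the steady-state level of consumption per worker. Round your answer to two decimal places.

In steady state, investment equals break-even investment: s·k^α = (n + δ)·k.
Rearranging, k^(1−α) = s / (n + δ).
k^0.52 = 0.38 / (0.022 + 0.049) = 0.38 / 0.071 = 5.3521
k* = 5.3521^(1/0.52) ≈ 25.1772
y* = (k*)^α = 25.1772^0.48 ≈ 4.7042
c* = (1 − s)·y* = (1 − 0.38) × 4.7042 ≈ 2.9166

c* ≈ 2.92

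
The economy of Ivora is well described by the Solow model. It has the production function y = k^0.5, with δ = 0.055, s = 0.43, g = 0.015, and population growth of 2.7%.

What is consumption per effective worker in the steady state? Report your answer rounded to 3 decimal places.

Steady state requires s·f(k) = (n + g + δ)·k, i.e. s·k^α = (n + g + δ)·k.
Rearranging, k^(1−α) = s / (n + g + δ).
k^0.5 = 0.43 / (0.027 + 0.015 + 0.055) = 0.43 / 0.097 = 4.4330
k* = 4.4330^(1/0.5) ≈ 19.6515
y* = (k*)^α = 19.6515^0.5 ≈ 4.4330
c* = (1 − s)·y* = (1 − 0.43) × 4.4330 ≈ 2.5268

c* ≈ 2.527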